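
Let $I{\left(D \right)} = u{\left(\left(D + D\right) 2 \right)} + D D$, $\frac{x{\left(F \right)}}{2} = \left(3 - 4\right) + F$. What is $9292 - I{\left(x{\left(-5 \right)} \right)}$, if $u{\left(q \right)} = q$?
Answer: $9196$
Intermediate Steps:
$x{\left(F \right)} = -2 + 2 F$ ($x{\left(F \right)} = 2 \left(\left(3 - 4\right) + F\right) = 2 \left(-1 + F\right) = -2 + 2 F$)
$I{\left(D \right)} = D^{2} + 4 D$ ($I{\left(D \right)} = \left(D + D\right) 2 + D D = 2 D 2 + D^{2} = 4 D + D^{2} = D^{2} + 4 D$)
$9292 - I{\left(x{\left(-5 \right)} \right)} = 9292 - \left(-2 + 2 \left(-5\right)\right) \left(4 + \left(-2 + 2 \left(-5\right)\right)\right) = 9292 - \left(-2 - 10\right) \left(4 - 12\right) = 9292 - - 12 \left(4 - 12\right) = 9292 - \left(-12\right) \left(-8\right) = 9292 - 96 = 9196$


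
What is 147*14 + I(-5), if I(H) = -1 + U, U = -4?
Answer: 2053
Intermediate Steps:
I(H) = -5 (I(H) = -1 - 4 = -5)
147*14 + I(-5) = 147*14 - 5 = 2058 - 5 = 2053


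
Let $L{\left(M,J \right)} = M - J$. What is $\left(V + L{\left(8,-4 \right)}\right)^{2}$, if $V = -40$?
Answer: $784$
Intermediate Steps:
$\left(V + L{\left(8,-4 \right)}\right)^{2} = \left(-40 + \left(8 - -4\right)\right)^{2} = \left(-40 + \left(8 + 4\right)\right)^{2} = \left(-40 + 12\right)^{2} = \left(-28\right)^{2} = 784$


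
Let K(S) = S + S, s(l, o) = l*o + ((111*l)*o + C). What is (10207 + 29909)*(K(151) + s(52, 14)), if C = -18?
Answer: 3282291120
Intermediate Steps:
s(l, o) = -18 + 112*l*o (s(l, o) = l*o + ((111*l)*o - 18) = l*o + (111*l*o - 18) = l*o + (-18 + 111*l*o) = -18 + 112*l*o)
K(S) = 2*S
(10207 + 29909)*(K(151) + s(52, 14)) = (10207 + 29909)*(2*151 + (-18 + 112*52*14)) = 40116*(302 + (-18 + 81536)) = 40116*(302 + 81518) = 40116*81820 = 3282291120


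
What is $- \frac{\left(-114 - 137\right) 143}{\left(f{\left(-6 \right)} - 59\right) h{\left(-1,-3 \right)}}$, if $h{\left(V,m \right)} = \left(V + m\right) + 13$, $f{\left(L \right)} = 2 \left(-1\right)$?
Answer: $- \frac{35893}{549} \approx -65.379$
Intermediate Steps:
$f{\left(L \right)} = -2$
$h{\left(V,m \right)} = 13 + V + m$
$- \frac{\left(-114 - 137\right) 143}{\left(f{\left(-6 \right)} - 59\right) h{\left(-1,-3 \right)}} = - \frac{\left(-114 - 137\right) 143}{\left(-2 - 59\right) \left(13 - 1 - 3\right)} = - \frac{\left(-251\right) 143}{\left(-61\right) 9} = - \frac{-35893}{-549} = - \frac{\left(-35893\right) \left(-1\right)}{549} = \left(-1\right) \frac{35893}{549} = - \frac{35893}{549}$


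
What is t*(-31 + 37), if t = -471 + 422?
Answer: -294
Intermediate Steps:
t = -49
t*(-31 + 37) = -49*(-31 + 37) = -49*6 = -294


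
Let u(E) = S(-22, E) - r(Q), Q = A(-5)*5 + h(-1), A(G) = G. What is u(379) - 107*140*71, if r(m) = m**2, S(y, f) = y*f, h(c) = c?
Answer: -1072594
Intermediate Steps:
Q = -26 (Q = -5*5 - 1 = -25 - 1 = -26)
S(y, f) = f*y
u(E) = -676 - 22*E (u(E) = E*(-22) - 1*(-26)**2 = -22*E - 1*676 = -22*E - 676 = -676 - 22*E)
u(379) - 107*140*71 = (-676 - 22*379) - 107*140*71 = (-676 - 8338) - 14980*71 = -9014 - 1063580 = -1072594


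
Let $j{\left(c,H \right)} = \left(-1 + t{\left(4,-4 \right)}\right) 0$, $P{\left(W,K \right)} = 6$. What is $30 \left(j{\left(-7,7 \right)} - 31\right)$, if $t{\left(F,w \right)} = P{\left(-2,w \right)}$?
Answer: $-930$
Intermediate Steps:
$t{\left(F,w \right)} = 6$
$j{\left(c,H \right)} = 0$ ($j{\left(c,H \right)} = \left(-1 + 6\right) 0 = 5 \cdot 0 = 0$)
$30 \left(j{\left(-7,7 \right)} - 31\right) = 30 \left(0 - 31\right) = 30 \left(-31\right) = -930$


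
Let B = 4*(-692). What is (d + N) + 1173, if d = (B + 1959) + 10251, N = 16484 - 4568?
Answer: 22531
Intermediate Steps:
B = -2768
N = 11916
d = 9442 (d = (-2768 + 1959) + 10251 = -809 + 10251 = 9442)
(d + N) + 1173 = (9442 + 11916) + 1173 = 21358 + 1173 = 22531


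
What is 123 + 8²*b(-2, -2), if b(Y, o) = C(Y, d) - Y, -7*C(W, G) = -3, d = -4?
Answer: 1949/7 ≈ 278.43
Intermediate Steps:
C(W, G) = 3/7 (C(W, G) = -⅐*(-3) = 3/7)
b(Y, o) = 3/7 - Y
123 + 8²*b(-2, -2) = 123 + 8²*(3/7 - 1*(-2)) = 123 + 64*(3/7 + 2) = 123 + 64*(17/7) = 123 + 1088/7 = 1949/7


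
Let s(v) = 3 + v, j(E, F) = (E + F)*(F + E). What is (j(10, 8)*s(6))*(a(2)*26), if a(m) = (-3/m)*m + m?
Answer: -75816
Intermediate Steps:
a(m) = -3 + m
j(E, F) = (E + F)**2 (j(E, F) = (E + F)*(E + F) = (E + F)**2)
(j(10, 8)*s(6))*(a(2)*26) = ((10 + 8)**2*(3 + 6))*((-3 + 2)*26) = (18**2*9)*(-1*26) = (324*9)*(-26) = 2916*(-26) = -75816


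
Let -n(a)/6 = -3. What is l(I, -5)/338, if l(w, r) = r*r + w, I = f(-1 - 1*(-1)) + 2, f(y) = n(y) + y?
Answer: 45/338 ≈ 0.13314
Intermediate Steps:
n(a) = 18 (n(a) = -6*(-3) = 18)
f(y) = 18 + y
I = 20 (I = (18 + (-1 - 1*(-1))) + 2 = (18 + (-1 + 1)) + 2 = (18 + 0) + 2 = 18 + 2 = 20)
l(w, r) = w + r² (l(w, r) = r² + w = w + r²)
l(I, -5)/338 = (20 + (-5)²)/338 = (20 + 25)*(1/338) = 45*(1/338) = 45/338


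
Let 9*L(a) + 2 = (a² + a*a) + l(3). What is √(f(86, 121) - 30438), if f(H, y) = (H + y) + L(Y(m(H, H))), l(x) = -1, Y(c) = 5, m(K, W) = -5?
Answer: 4*I*√17002/3 ≈ 173.86*I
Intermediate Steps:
L(a) = -⅓ + 2*a²/9 (L(a) = -2/9 + ((a² + a*a) - 1)/9 = -2/9 + ((a² + a²) - 1)/9 = -2/9 + (2*a² - 1)/9 = -2/9 + (-1 + 2*a²)/9 = -2/9 + (-⅑ + 2*a²/9) = -⅓ + 2*a²/9)
f(H, y) = 47/9 + H + y (f(H, y) = (H + y) + (-⅓ + (2/9)*5²) = (H + y) + (-⅓ + (2/9)*25) = (H + y) + (-⅓ + 50/9) = (H + y) + 47/9 = 47/9 + H + y)
√(f(86, 121) - 30438) = √((47/9 + 86 + 121) - 30438) = √(1910/9 - 30438) = √(-272032/9) = 4*I*√17002/3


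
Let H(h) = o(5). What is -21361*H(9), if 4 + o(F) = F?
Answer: -21361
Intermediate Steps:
o(F) = -4 + F
H(h) = 1 (H(h) = -4 + 5 = 1)
-21361*H(9) = -21361*1 = -21361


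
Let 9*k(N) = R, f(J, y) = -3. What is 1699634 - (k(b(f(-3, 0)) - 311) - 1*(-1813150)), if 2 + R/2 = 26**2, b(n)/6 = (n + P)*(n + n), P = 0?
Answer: -1022992/9 ≈ -1.1367e+5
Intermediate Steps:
b(n) = 12*n**2 (b(n) = 6*((n + 0)*(n + n)) = 6*(n*(2*n)) = 6*(2*n**2) = 12*n**2)
R = 1348 (R = -4 + 2*26**2 = -4 + 2*676 = -4 + 1352 = 1348)
k(N) = 1348/9 (k(N) = (1/9)*1348 = 1348/9)
1699634 - (k(b(f(-3, 0)) - 311) - 1*(-1813150)) = 1699634 - (1348/9 - 1*(-1813150)) = 1699634 - (1348/9 + 1813150) = 1699634 - 1*16319698/9 = 1699634 - 16319698/9 = -1022992/9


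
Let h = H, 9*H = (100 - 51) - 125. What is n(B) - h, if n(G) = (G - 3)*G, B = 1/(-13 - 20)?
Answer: 9296/1089 ≈ 8.5363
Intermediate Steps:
H = -76/9 (H = ((100 - 51) - 125)/9 = (49 - 125)/9 = (1/9)*(-76) = -76/9 ≈ -8.4444)
h = -76/9 ≈ -8.4444
B = -1/33 (B = 1/(-33) = -1/33 ≈ -0.030303)
n(G) = G*(-3 + G) (n(G) = (-3 + G)*G = G*(-3 + G))
n(B) - h = -(-3 - 1/33)/33 - 1*(-76/9) = -1/33*(-100/33) + 76/9 = 100/1089 + 76/9 = 9296/1089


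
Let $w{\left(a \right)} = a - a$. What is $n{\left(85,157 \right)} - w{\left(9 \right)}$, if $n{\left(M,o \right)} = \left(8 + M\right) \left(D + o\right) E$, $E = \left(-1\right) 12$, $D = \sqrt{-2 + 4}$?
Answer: $-175212 - 1116 \sqrt{2} \approx -1.7679 \cdot 10^{5}$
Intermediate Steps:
$w{\left(a \right)} = 0$
$D = \sqrt{2} \approx 1.4142$
$E = -12$
$n{\left(M,o \right)} = - 12 \left(8 + M\right) \left(o + \sqrt{2}\right)$ ($n{\left(M,o \right)} = \left(8 + M\right) \left(\sqrt{2} + o\right) \left(-12\right) = \left(8 + M\right) \left(o + \sqrt{2}\right) \left(-12\right) = - 12 \left(8 + M\right) \left(o + \sqrt{2}\right)$)
$n{\left(85,157 \right)} - w{\left(9 \right)} = \left(\left(-96\right) 157 - 96 \sqrt{2} - 1020 \cdot 157 - 1020 \sqrt{2}\right) - 0 = \left(-15072 - 96 \sqrt{2} - 160140 - 1020 \sqrt{2}\right) + 0 = \left(-175212 - 1116 \sqrt{2}\right) + 0 = -175212 - 1116 \sqrt{2}$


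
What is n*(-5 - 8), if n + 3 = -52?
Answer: 715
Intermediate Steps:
n = -55 (n = -3 - 52 = -55)
n*(-5 - 8) = -55*(-5 - 8) = -55*(-13) = 715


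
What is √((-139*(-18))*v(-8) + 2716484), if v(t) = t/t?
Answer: √2718986 ≈ 1648.9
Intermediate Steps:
v(t) = 1
√((-139*(-18))*v(-8) + 2716484) = √(-139*(-18)*1 + 2716484) = √(2502*1 + 2716484) = √(2502 + 2716484) = √2718986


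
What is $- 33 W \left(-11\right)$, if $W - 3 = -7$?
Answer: $-1452$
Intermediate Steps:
$W = -4$ ($W = 3 - 7 = -4$)
$- 33 W \left(-11\right) = \left(-33\right) \left(-4\right) \left(-11\right) = 132 \left(-11\right) = -1452$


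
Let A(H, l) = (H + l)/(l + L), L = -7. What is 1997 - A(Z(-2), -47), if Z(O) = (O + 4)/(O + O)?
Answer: 215581/108 ≈ 1996.1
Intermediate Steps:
Z(O) = (4 + O)/(2*O) (Z(O) = (4 + O)/((2*O)) = (4 + O)*(1/(2*O)) = (4 + O)/(2*O))
A(H, l) = (H + l)/(-7 + l) (A(H, l) = (H + l)/(l - 7) = (H + l)/(-7 + l))
1997 - A(Z(-2), -47) = 1997 - ((½)*(4 - 2)/(-2) - 47)/(-7 - 47) = 1997 - ((½)*(-½)*2 - 47)/(-54) = 1997 - (-1)*(-½ - 47)/54 = 1997 - (-1)*(-95)/(54*2) = 1997 - 1*95/108 = 1997 - 95/108 = 215581/108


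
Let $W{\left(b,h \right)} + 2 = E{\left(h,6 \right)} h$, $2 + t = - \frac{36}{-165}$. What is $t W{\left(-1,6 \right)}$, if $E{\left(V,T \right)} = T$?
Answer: $- \frac{3332}{55} \approx -60.582$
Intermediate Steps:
$t = - \frac{98}{55}$ ($t = -2 - \frac{36}{-165} = -2 - - \frac{12}{55} = -2 + \frac{12}{55} = - \frac{98}{55} \approx -1.7818$)
$W{\left(b,h \right)} = -2 + 6 h$
$t W{\left(-1,6 \right)} = - \frac{98 \left(-2 + 6 \cdot 6\right)}{55} = - \frac{98 \left(-2 + 36\right)}{55} = \left(- \frac{98}{55}\right) 34 = - \frac{3332}{55}$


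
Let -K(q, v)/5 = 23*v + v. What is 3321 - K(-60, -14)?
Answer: 1641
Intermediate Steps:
K(q, v) = -120*v (K(q, v) = -5*(23*v + v) = -120*v)
3321 - K(-60, -14) = 3321 - (-120)*(-14) = 3321 - 1*1680 = 3321 - 1680 = 1641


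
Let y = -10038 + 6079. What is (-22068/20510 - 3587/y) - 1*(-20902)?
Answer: 848604790669/40599545 ≈ 20902.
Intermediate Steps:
y = -3959
(-22068/20510 - 3587/y) - 1*(-20902) = (-22068/20510 - 3587/(-3959)) - 1*(-20902) = (-22068*1/20510 - 3587*(-1/3959)) + 20902 = (-11034/10255 + 3587/3959) + 20902 = -6898921/40599545 + 20902 = 848604790669/40599545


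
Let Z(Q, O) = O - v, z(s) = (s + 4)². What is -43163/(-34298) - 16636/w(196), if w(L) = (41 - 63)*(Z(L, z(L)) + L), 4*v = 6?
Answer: 3521701455/2757181922 ≈ 1.2773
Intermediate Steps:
v = 3/2 (v = (¼)*6 = 3/2 ≈ 1.5000)
z(s) = (4 + s)²
Z(Q, O) = -3/2 + O (Z(Q, O) = O - 1*3/2 = O - 3/2 = -3/2 + O)
w(L) = 33 - 22*L - 22*(4 + L)² (w(L) = (41 - 63)*((-3/2 + (4 + L)²) + L) = -22*(-3/2 + L + (4 + L)²) = 33 - 22*L - 22*(4 + L)²)
-43163/(-34298) - 16636/w(196) = -43163/(-34298) - 16636/(-319 - 198*196 - 22*196²) = -43163*(-1/34298) - 16636/(-319 - 38808 - 22*38416) = 43163/34298 - 16636/(-319 - 38808 - 845152) = 43163/34298 - 16636/(-884279) = 43163/34298 - 16636*(-1/884279) = 43163/34298 + 16636/884279 = 3521701455/2757181922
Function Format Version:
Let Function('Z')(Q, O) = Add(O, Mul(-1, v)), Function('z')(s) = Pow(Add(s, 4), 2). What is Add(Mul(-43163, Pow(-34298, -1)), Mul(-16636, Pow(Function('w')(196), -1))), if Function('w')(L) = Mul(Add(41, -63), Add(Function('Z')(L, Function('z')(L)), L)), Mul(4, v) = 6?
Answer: Rational(3521701455, 2757181922) ≈ 1.2773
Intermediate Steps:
v = Rational(3, 2) (v = Mul(Rational(1, 4), 6) = Rational(3, 2) ≈ 1.5000)
Function('z')(s) = Pow(Add(4, s), 2)
Function('Z')(Q, O) = Add(Rational(-3, 2), O) (Function('Z')(Q, O) = Add(O, Mul(-1, Rational(3, 2))) = Add(O, Rational(-3, 2)) = Add(Rational(-3, 2), O))
Function('w')(L) = Add(33, Mul(-22, L), Mul(-22, Pow(Add(4, L), 2))) (Function('w')(L) = Mul(Add(41, -63), Add(Add(Rational(-3, 2), Pow(Add(4, L), 2)), L)) = Mul(-22, Add(Rational(-3, 2), L, Pow(Add(4, L), 2))) = Add(33, Mul(-22, L), Mul(-22, Pow(Add(4, L), 2))))
Add(Mul(-43163, Pow(-34298, -1)), Mul(-16636, Pow(Function('w')(196), -1))) = Add(Mul(-43163, Pow(-34298, -1)), Mul(-16636, Pow(Add(-319, Mul(-198, 196), Mul(-22, Pow(196, 2))), -1))) = Add(Mul(-43163, Rational(-1, 34298)), Mul(-16636, Pow(Add(-319, -38808, Mul(-22, 38416)), -1))) = Add(Rational(43163, 34298), Mul(-16636, Pow(Add(-319, -38808, -845152), -1))) = Add(Rational(43163, 34298), Mul(-16636, Pow(-884279, -1))) = Add(Rational(43163, 34298), Mul(-16636, Rational(-1, 884279))) = Add(Rational(43163, 34298), Rational(16636, 884279)) = Rational(3521701455, 2757181922)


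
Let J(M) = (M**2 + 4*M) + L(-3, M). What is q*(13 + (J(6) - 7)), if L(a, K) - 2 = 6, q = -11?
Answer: -814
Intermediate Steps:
L(a, K) = 8 (L(a, K) = 2 + 6 = 8)
J(M) = 8 + M**2 + 4*M (J(M) = (M**2 + 4*M) + 8 = 8 + M**2 + 4*M)
q*(13 + (J(6) - 7)) = -11*(13 + ((8 + 6**2 + 4*6) - 7)) = -11*(13 + ((8 + 36 + 24) - 7)) = -11*(13 + (68 - 7)) = -11*(13 + 61) = -11*74 = -814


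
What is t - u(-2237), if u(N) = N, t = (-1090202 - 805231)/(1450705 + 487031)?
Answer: 1444273333/645912 ≈ 2236.0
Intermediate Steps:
t = -631811/645912 (t = -1895433/1937736 = -1895433*1/1937736 = -631811/645912 ≈ -0.97817)
t - u(-2237) = -631811/645912 - 1*(-2237) = -631811/645912 + 2237 = 1444273333/645912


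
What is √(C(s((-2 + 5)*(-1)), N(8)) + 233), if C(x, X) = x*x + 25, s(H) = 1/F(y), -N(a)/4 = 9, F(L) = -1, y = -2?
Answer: √259 ≈ 16.093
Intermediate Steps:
N(a) = -36 (N(a) = -4*9 = -36)
s(H) = -1 (s(H) = 1/(-1) = -1)
C(x, X) = 25 + x² (C(x, X) = x² + 25 = 25 + x²)
√(C(s((-2 + 5)*(-1)), N(8)) + 233) = √((25 + (-1)²) + 233) = √((25 + 1) + 233) = √(26 + 233) = √259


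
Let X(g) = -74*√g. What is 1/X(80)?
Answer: -√5/1480 ≈ -0.0015109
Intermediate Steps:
1/X(80) = 1/(-296*√5) = -√5/1480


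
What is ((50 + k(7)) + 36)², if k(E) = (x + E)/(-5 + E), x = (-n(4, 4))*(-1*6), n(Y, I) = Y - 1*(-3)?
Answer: 48841/4 ≈ 12210.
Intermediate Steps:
n(Y, I) = 3 + Y (n(Y, I) = Y + 3 = 3 + Y)
x = 42 (x = (-(3 + 4))*(-1*6) = -1*7*(-6) = -7*(-6) = 42)
k(E) = (42 + E)/(-5 + E)
((50 + k(7)) + 36)² = ((50 + (42 + 7)/(-5 + 7)) + 36)² = ((50 + 49/2) + 36)² = (149/2 + 36)² = (221/2)² = 48841/4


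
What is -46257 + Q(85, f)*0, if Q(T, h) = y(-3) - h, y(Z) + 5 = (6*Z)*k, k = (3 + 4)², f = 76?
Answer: -46257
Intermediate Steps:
k = 49 (k = 7² = 49)
y(Z) = -5 + 294*Z (y(Z) = -5 + (6*Z)*49 = -5 + 294*Z)
Q(T, h) = -887 - h (Q(T, h) = (-5 + 294*(-3)) - h = (-5 - 882) - h = -887 - h)
-46257 + Q(85, f)*0 = -46257 + (-887 - 1*76)*0 = -46257 + (-887 - 76)*0 = -46257 - 963*0 = -46257 + 0 = -46257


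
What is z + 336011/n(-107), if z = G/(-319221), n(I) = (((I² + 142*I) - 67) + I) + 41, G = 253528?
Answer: -15463564145/176848434 ≈ -87.440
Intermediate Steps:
n(I) = -26 + I² + 143*I (n(I) = ((-67 + I² + 142*I) + I) + 41 = (-67 + I² + 143*I) + 41 = -26 + I² + 143*I)
z = -253528/319221 (z = 253528/(-319221) = 253528*(-1/319221) = -253528/319221 ≈ -0.79421)
z + 336011/n(-107) = -253528/319221 + 336011/(-26 + (-107)² + 143*(-107)) = -253528/319221 + 336011/(-26 + 11449 - 15301) = -253528/319221 + 336011/(-3878) = -253528/319221 + 336011*(-1/3878) = -253528/319221 - 336011/3878 = -15463564145/176848434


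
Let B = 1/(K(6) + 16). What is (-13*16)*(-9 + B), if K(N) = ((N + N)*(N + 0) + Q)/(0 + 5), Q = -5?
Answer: 274144/147 ≈ 1864.9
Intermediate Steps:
K(N) = -1 + 2*N²/5 (K(N) = ((N + N)*(N + 0) - 5)/(0 + 5) = ((2*N)*N - 5)/5 = (2*N² - 5)*(⅕) = (-5 + 2*N²)*(⅕) = -1 + 2*N²/5)
B = 5/147 (B = 1/((-1 + (⅖)*6²) + 16) = 1/((-1 + (⅖)*36) + 16) = 1/((-1 + 72/5) + 16) = 1/(67/5 + 16) = 1/(147/5) = 5/147 ≈ 0.034014)
(-13*16)*(-9 + B) = (-13*16)*(-9 + 5/147) = -208*(-1318/147) = 274144/147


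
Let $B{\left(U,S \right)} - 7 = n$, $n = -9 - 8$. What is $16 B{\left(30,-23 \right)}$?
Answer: $-160$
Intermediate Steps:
$n = -17$ ($n = -9 - 8 = -17$)
$B{\left(U,S \right)} = -10$ ($B{\left(U,S \right)} = 7 - 17 = -10$)
$16 B{\left(30,-23 \right)} = 16 \left(-10\right) = -160$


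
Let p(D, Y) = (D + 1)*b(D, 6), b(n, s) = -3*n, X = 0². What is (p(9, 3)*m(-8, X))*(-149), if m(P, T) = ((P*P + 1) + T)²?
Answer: 169971750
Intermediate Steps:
X = 0
p(D, Y) = -3*D*(1 + D) (p(D, Y) = (D + 1)*(-3*D) = (1 + D)*(-3*D) = -3*D*(1 + D))
m(P, T) = (1 + T + P²)² (m(P, T) = ((P² + 1) + T)² = ((1 + P²) + T)² = (1 + T + P²)²)
(p(9, 3)*m(-8, X))*(-149) = ((-3*9*(1 + 9))*(1 + 0 + (-8)²)²)*(-149) = ((-3*9*10)*(1 + 0 + 64)²)*(-149) = -270*65²*(-149) = -270*4225*(-149) = -1140750*(-149) = 169971750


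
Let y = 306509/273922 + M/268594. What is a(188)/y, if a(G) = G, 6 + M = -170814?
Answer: 6915937732792/17767561153 ≈ 389.25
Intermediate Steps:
M = -170820 (M = -6 - 170814 = -170820)
y = 17767561153/36786902834 (y = 306509/273922 - 170820/268594 = 306509*(1/273922) - 170820*1/268594 = 306509/273922 - 85410/134297 = 17767561153/36786902834 ≈ 0.48299)
a(188)/y = 188/(17767561153/36786902834) = 188*(36786902834/17767561153) = 6915937732792/17767561153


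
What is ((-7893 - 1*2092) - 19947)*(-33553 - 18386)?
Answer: 1554638148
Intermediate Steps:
((-7893 - 1*2092) - 19947)*(-33553 - 18386) = ((-7893 - 2092) - 19947)*(-51939) = (-9985 - 19947)*(-51939) = -29932*(-51939) = 1554638148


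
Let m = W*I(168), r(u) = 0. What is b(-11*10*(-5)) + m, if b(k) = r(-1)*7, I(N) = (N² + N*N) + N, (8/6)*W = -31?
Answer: -1316322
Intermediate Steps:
W = -93/4 (W = (¾)*(-31) = -93/4 ≈ -23.250)
I(N) = N + 2*N² (I(N) = (N² + N²) + N = 2*N² + N = N + 2*N²)
b(k) = 0 (b(k) = 0*7 = 0)
m = -1316322 (m = -3906*(1 + 2*168) = -3906*(1 + 336) = -3906*337 = -93/4*56616 = -1316322)
b(-11*10*(-5)) + m = 0 - 1316322 = -1316322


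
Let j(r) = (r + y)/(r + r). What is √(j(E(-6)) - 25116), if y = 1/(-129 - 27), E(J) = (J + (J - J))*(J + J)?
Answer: I*√22003589127/936 ≈ 158.48*I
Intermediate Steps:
E(J) = 2*J² (E(J) = (J + 0)*(2*J) = J*(2*J) = 2*J²)
y = -1/156 (y = 1/(-156) = -1/156 ≈ -0.0064103)
j(r) = (-1/156 + r)/(2*r) (j(r) = (r - 1/156)/(r + r) = (-1/156 + r)/((2*r)) = (-1/156 + r)*(1/(2*r)) = (-1/156 + r)/(2*r))
√(j(E(-6)) - 25116) = √((-1 + 156*(2*(-6)²))/(312*((2*(-6)²))) - 25116) = √((-1 + 156*(2*36))/(312*((2*36))) - 25116) = √((1/312)*(-1 + 156*72)/72 - 25116) = √((1/312)*(1/72)*(-1 + 11232) - 25116) = √((1/312)*(1/72)*11231 - 25116) = √(11231/22464 - 25116) = √(-564194593/22464) = I*√22003589127/936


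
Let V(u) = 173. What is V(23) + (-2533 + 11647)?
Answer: 9287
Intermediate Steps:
V(23) + (-2533 + 11647) = 173 + (-2533 + 11647) = 173 + 9114 = 9287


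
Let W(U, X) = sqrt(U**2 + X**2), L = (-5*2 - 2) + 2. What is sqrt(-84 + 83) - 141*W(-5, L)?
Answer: I - 705*sqrt(5) ≈ -1576.4 + 1.0*I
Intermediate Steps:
L = -10 (L = (-10 - 2) + 2 = -12 + 2 = -10)
sqrt(-84 + 83) - 141*W(-5, L) = sqrt(-84 + 83) - 141*sqrt((-5)**2 + (-10)**2) = sqrt(-1) - 141*sqrt(25 + 100) = I - 705*sqrt(5)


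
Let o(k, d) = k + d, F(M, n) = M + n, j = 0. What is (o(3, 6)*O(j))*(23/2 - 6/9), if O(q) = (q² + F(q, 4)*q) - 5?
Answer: -975/2 ≈ -487.50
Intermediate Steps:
o(k, d) = d + k
O(q) = -5 + q² + q*(4 + q) (O(q) = (q² + (q + 4)*q) - 5 = (q² + (4 + q)*q) - 5 = (q² + q*(4 + q)) - 5 = -5 + q² + q*(4 + q))
(o(3, 6)*O(j))*(23/2 - 6/9) = ((6 + 3)*(-5 + 0² + 0*(4 + 0)))*(23/2 - 6/9) = (9*(-5 + 0 + 0*4))*(23*(½) - 6*⅑) = (9*(-5 + 0 + 0))*(23/2 - ⅔) = (9*(-5))*(65/6) = -45*65/6 = -975/2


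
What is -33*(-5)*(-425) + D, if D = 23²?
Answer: -69596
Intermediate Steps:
D = 529
-33*(-5)*(-425) + D = -33*(-5)*(-425) + 529 = 165*(-425) + 529 = -70125 + 529 = -69596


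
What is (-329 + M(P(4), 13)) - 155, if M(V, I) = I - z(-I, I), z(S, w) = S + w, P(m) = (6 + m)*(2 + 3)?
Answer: -471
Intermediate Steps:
P(m) = 30 + 5*m (P(m) = (6 + m)*5 = 30 + 5*m)
M(V, I) = I (M(V, I) = I - (-I + I) = I - 1*0 = I + 0 = I)
(-329 + M(P(4), 13)) - 155 = (-329 + 13) - 155 = -316 - 155 = -471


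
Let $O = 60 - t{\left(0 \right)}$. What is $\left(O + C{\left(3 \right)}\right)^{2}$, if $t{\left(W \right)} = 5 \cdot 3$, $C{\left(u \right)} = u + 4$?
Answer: $2704$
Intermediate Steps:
$C{\left(u \right)} = 4 + u$
$t{\left(W \right)} = 15$
$O = 45$ ($O = 60 - 15 = 45$)
$\left(O + C{\left(3 \right)}\right)^{2} = \left(45 + \left(4 + 3\right)\right)^{2} = \left(45 + 7\right)^{2} = 52^{2} = 2704$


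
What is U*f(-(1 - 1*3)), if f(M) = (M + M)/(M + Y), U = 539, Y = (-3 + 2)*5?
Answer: -2156/3 ≈ -718.67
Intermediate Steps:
Y = -5 (Y = -1*5 = -5)
f(M) = 2*M/(-5 + M) (f(M) = (M + M)/(M - 5) = (2*M)/(-5 + M) = 2*M/(-5 + M))
U*f(-(1 - 1*3)) = 539*(2*(-(1 - 1*3))/(-5 - (1 - 1*3))) = 539*(2*(-(1 - 3))/(-5 - (1 - 3))) = 539*(2*(-1*(-2))/(-5 - 1*(-2))) = 539*(2*2/(-5 + 2)) = 539*(2*2/(-3)) = 539*(2*2*(-⅓)) = 539*(-4/3) = -2156/3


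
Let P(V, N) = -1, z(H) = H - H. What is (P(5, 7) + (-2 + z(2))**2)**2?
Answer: 9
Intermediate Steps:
z(H) = 0
(P(5, 7) + (-2 + z(2))**2)**2 = (-1 + (-2 + 0)**2)**2 = (-1 + (-2)**2)**2 = (-1 + 4)**2 = 3**2 = 9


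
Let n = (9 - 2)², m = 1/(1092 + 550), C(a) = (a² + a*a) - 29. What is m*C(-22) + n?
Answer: 81397/1642 ≈ 49.572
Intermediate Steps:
C(a) = -29 + 2*a² (C(a) = (a² + a²) - 29 = 2*a² - 29 = -29 + 2*a²)
m = 1/1642 ≈ 0.00060901
n = 49 (n = 7² = 49)
m*C(-22) + n = (-29 + 2*(-22)²)/1642 + 49 = (-29 + 2*484)/1642 + 49 = (-29 + 968)/1642 + 49 = (1/1642)*939 + 49 = 939/1642 + 49 = 81397/1642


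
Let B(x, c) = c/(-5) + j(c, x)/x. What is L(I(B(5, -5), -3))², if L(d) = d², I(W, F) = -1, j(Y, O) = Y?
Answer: 1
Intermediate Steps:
B(x, c) = -c/5 + c/x (B(x, c) = c/(-5) + c/x = c*(-⅕) + c/x = -c/5 + c/x)
L(I(B(5, -5), -3))² = ((-1)²)² = 1² = 1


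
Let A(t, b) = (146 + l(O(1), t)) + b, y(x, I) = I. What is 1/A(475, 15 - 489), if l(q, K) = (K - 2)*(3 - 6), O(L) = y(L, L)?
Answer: -1/1747 ≈ -0.00057241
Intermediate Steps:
O(L) = L
l(q, K) = 6 - 3*K (l(q, K) = (-2 + K)*(-3) = 6 - 3*K)
A(t, b) = 152 + b - 3*t (A(t, b) = (146 + (6 - 3*t)) + b = (152 - 3*t) + b = 152 + b - 3*t)
1/A(475, 15 - 489) = 1/(152 + (15 - 489) - 3*475) = 1/(152 - 474 - 1425) = 1/(-1747) = -1/1747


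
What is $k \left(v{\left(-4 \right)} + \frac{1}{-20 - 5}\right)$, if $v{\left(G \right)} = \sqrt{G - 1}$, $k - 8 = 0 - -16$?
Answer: $- \frac{24}{25} + 24 i \sqrt{5} \approx -0.96 + 53.666 i$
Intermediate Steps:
$k = 24$ ($k = 8 + \left(0 - -16\right) = 8 + \left(0 + 16\right) = 8 + 16 = 24$)
$v{\left(G \right)} = \sqrt{-1 + G}$
$k \left(v{\left(-4 \right)} + \frac{1}{-20 - 5}\right) = 24 \left(\sqrt{-1 - 4} + \frac{1}{-20 - 5}\right) = 24 \left(\sqrt{-5} + \frac{1}{-25}\right) = 24 \left(i \sqrt{5} - \frac{1}{25}\right) = 24 \left(- \frac{1}{25} + i \sqrt{5}\right) = - \frac{24}{25} + 24 i \sqrt{5}$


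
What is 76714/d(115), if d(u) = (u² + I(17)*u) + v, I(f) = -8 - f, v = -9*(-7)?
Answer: 76714/10413 ≈ 7.3671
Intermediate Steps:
v = 63
d(u) = 63 + u² - 25*u (d(u) = (u² + (-8 - 1*17)*u) + 63 = (u² + (-8 - 17)*u) + 63 = (u² - 25*u) + 63 = 63 + u² - 25*u)
76714/d(115) = 76714/(63 + 115² - 25*115) = 76714/(63 + 13225 - 2875) = 76714/10413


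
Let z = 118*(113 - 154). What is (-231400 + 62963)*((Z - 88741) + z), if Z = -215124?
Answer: 51997007211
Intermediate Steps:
z = -4838 (z = 118*(-41) = -4838)
(-231400 + 62963)*((Z - 88741) + z) = (-231400 + 62963)*((-215124 - 88741) - 4838) = -168437*(-303865 - 4838) = -168437*(-308703) = 51997007211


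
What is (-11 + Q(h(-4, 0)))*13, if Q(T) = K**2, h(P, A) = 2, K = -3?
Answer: -26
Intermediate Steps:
Q(T) = 9 (Q(T) = (-3)**2 = 9)
(-11 + Q(h(-4, 0)))*13 = (-11 + 9)*13 = -2*13 = -26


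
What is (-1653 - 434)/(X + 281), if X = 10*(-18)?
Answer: -2087/101 ≈ -20.663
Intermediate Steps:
X = -180
(-1653 - 434)/(X + 281) = (-1653 - 434)/(-180 + 281) = -2087/101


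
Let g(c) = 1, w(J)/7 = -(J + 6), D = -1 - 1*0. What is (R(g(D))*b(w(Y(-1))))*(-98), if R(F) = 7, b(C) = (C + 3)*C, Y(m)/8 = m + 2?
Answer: -6386660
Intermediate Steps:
D = -1 (D = -1 + 0 = -1)
Y(m) = 16 + 8*m (Y(m) = 8*(m + 2) = 8*(2 + m) = 16 + 8*m)
w(J) = -42 - 7*J (w(J) = 7*(-(J + 6)) = 7*(-(6 + J)) = 7*(-6 - J) = -42 - 7*J)
b(C) = C*(3 + C) (b(C) = (3 + C)*C = C*(3 + C))
(R(g(D))*b(w(Y(-1))))*(-98) = (7*((-42 - 7*(16 + 8*(-1)))*(3 + (-42 - 7*(16 + 8*(-1))))))*(-98) = (7*((-42 - 7*(16 - 8))*(3 + (-42 - 7*(16 - 8)))))*(-98) = (7*((-42 - 7*8)*(3 + (-42 - 7*8))))*(-98) = (7*((-42 - 56)*(3 + (-42 - 56))))*(-98) = (7*(-98*(3 - 98)))*(-98) = (7*(-98*(-95)))*(-98) = (7*9310)*(-98) = 65170*(-98) = -6386660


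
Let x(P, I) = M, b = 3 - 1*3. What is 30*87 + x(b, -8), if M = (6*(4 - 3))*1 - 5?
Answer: 2611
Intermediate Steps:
M = 1 (M = (6*1)*1 - 5 = 6*1 - 5 = 6 - 5 = 1)
b = 0 (b = 3 - 3 = 0)
x(P, I) = 1
30*87 + x(b, -8) = 30*87 + 1 = 2610 + 1 = 2611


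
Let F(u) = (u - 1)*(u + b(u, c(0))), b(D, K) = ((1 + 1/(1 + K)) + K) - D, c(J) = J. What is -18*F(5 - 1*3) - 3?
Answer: -39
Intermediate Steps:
b(D, K) = 1 + K + 1/(1 + K) - D (b(D, K) = (1 + K + 1/(1 + K)) - D = 1 + K + 1/(1 + K) - D)
F(u) = -2 + 2*u (F(u) = (u - 1)*(u + (2 + 0² - u + 2*0 - 1*u*0)/(1 + 0)) = (-1 + u)*(u + (2 + 0 - u + 0 + 0)/1) = (-1 + u)*(u + 1*(2 - u)) = (-1 + u)*(u + (2 - u)) = (-1 + u)*2 = -2 + 2*u)
-18*F(5 - 1*3) - 3 = -18*(-2 + 2*(5 - 1*3)) - 3 = -18*(-2 + 2*(5 - 3)) - 3 = -18*(-2 + 2*2) - 3 = -18*(-2 + 4) - 3 = -18*2 - 3 = -36 - 3 = -39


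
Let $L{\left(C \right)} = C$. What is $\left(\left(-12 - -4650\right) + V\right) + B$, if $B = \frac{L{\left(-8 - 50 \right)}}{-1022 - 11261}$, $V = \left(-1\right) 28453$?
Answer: $- \frac{292519587}{12283} \approx -23815.0$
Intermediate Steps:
$V = -28453$
$B = \frac{58}{12283}$ ($B = \frac{-8 - 50}{-1022 - 11261} = - \frac{58}{-12283} = \left(-58\right) \left(- \frac{1}{12283}\right) = \frac{58}{12283} \approx 0.004722$)
$\left(\left(-12 - -4650\right) + V\right) + B = \left(\left(-12 - -4650\right) - 28453\right) + \frac{58}{12283} = \left(\left(-12 + 4650\right) - 28453\right) + \frac{58}{12283} = \left(4638 - 28453\right) + \frac{58}{12283} = -23815 + \frac{58}{12283} = - \frac{292519587}{12283}$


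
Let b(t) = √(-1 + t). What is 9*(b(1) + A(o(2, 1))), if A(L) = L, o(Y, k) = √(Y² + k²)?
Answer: 9*√5 ≈ 20.125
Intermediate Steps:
9*(b(1) + A(o(2, 1))) = 9*(√(-1 + 1) + √(2² + 1²)) = 9*(√0 + √(4 + 1)) = 9*(0 + √5) = 9*√5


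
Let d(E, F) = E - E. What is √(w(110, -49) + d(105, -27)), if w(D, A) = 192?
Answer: 8*√3 ≈ 13.856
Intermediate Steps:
d(E, F) = 0
√(w(110, -49) + d(105, -27)) = √(192 + 0) = √192 = 8*√3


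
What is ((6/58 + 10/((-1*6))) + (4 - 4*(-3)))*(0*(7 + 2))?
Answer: 0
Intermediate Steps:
((6/58 + 10/((-1*6))) + (4 - 4*(-3)))*(0*(7 + 2)) = ((6*(1/58) + 10/(-6)) + (4 + 12))*(0*9) = ((3/29 + 10*(-⅙)) + 16)*0 = ((3/29 - 5/3) + 16)*0 = (-136/87 + 16)*0 = (1256/87)*0 = 0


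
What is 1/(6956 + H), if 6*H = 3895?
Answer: 6/45631 ≈ 0.00013149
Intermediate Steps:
H = 3895/6 (H = (⅙)*3895 = 3895/6 ≈ 649.17)
1/(6956 + H) = 1/(6956 + 3895/6) = 1/(45631/6) = 6/45631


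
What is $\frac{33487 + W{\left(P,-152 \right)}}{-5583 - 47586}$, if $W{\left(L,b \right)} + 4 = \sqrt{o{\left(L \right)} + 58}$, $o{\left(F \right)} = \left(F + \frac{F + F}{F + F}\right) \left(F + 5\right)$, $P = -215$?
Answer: $- \frac{11161}{17723} - \frac{\sqrt{44998}}{53169} \approx -0.63374$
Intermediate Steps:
$o{\left(F \right)} = \left(1 + F\right) \left(5 + F\right)$ ($o{\left(F \right)} = \left(F + \frac{2 F}{2 F}\right) \left(5 + F\right) = \left(F + 2 F \frac{1}{2 F}\right) \left(5 + F\right) = \left(F + 1\right) \left(5 + F\right) = \left(1 + F\right) \left(5 + F\right)$)
$W{\left(L,b \right)} = -4 + \sqrt{63 + L^{2} + 6 L}$ ($W{\left(L,b \right)} = -4 + \sqrt{\left(5 + L^{2} + 6 L\right) + 58} = -4 + \sqrt{63 + L^{2} + 6 L}$)
$\frac{33487 + W{\left(P,-152 \right)}}{-5583 - 47586} = \frac{33487 - \left(4 - \sqrt{63 + \left(-215\right)^{2} + 6 \left(-215\right)}\right)}{-5583 - 47586} = \frac{33487 - \left(4 - \sqrt{63 + 46225 - 1290}\right)}{-53169} = \left(33487 - \left(4 - \sqrt{44998}\right)\right) \left(- \frac{1}{53169}\right) = \left(33483 + \sqrt{44998}\right) \left(- \frac{1}{53169}\right) = - \frac{11161}{17723} - \frac{\sqrt{44998}}{53169}$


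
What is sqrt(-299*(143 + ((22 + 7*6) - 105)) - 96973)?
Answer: I*sqrt(127471) ≈ 357.03*I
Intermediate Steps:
sqrt(-299*(143 + ((22 + 7*6) - 105)) - 96973) = sqrt(-299*(143 + ((22 + 42) - 105)) - 96973) = sqrt(-299*(143 + (64 - 105)) - 96973) = sqrt(-299*(143 - 41) - 96973) = sqrt(-299*102 - 96973) = sqrt(-30498 - 96973) = sqrt(-127471) = I*sqrt(127471)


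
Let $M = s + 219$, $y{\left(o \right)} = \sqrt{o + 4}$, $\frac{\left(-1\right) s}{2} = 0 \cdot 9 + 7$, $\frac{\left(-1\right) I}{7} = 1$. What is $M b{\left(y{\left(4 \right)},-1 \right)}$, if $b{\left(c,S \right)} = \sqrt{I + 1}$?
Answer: $205 i \sqrt{6} \approx 502.15 i$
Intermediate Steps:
$I = -7$ ($I = \left(-7\right) 1 = -7$)
$s = -14$ ($s = - 2 \left(0 \cdot 9 + 7\right) = - 2 \left(0 + 7\right) = \left(-2\right) 7 = -14$)
$y{\left(o \right)} = \sqrt{4 + o}$
$M = 205$ ($M = -14 + 219 = 205$)
$b{\left(c,S \right)} = i \sqrt{6}$ ($b{\left(c,S \right)} = \sqrt{-7 + 1} = \sqrt{-6} = i \sqrt{6}$)
$M b{\left(y{\left(4 \right)},-1 \right)} = 205 i \sqrt{6}$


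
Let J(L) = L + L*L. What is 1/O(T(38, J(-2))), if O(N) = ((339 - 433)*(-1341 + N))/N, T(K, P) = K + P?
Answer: 20/61147 ≈ 0.00032708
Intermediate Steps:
J(L) = L + L**2
O(N) = (126054 - 94*N)/N (O(N) = (-94*(-1341 + N))/N = (126054 - 94*N)/N)
1/O(T(38, J(-2))) = 1/(-94 + 126054/(38 - 2*(1 - 2))) = 1/(-94 + 126054/(38 - 2*(-1))) = 1/(-94 + 126054/(38 + 2)) = 1/(-94 + 126054/40) = 1/(-94 + 126054*(1/40)) = 1/(-94 + 63027/20) = 1/(61147/20) = 20/61147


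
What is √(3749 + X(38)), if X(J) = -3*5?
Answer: √3734 ≈ 61.106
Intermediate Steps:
X(J) = -15
√(3749 + X(38)) = √(3749 - 15) = √3734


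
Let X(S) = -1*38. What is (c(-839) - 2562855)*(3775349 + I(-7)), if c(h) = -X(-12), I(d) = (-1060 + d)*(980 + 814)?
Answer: -4769789422367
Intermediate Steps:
X(S) = -38
I(d) = -1901640 + 1794*d (I(d) = (-1060 + d)*1794 = -1901640 + 1794*d)
c(h) = 38 (c(h) = -1*(-38) = 38)
(c(-839) - 2562855)*(3775349 + I(-7)) = (38 - 2562855)*(3775349 + (-1901640 + 1794*(-7))) = -2562817*(3775349 + (-1901640 - 12558)) = -2562817*(3775349 - 1914198) = -2562817*1861151 = -4769789422367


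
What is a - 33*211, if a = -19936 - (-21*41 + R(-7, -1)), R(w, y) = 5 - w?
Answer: -26050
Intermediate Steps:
a = -19087 (a = -19936 - (-21*41 + (5 - 1*(-7))) = -19936 - (-861 + (5 + 7)) = -19936 - (-861 + 12) = -19936 - 1*(-849) = -19936 + 849 = -19087)
a - 33*211 = -19087 - 33*211 = -19087 - 6963 = -26050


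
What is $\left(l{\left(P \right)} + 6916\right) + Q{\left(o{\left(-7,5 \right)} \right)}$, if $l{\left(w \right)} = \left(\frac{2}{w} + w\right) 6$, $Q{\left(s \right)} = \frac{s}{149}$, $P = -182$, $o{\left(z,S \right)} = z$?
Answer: $\frac{78966085}{13559} \approx 5823.9$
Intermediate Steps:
$Q{\left(s \right)} = \frac{s}{149}$ ($Q{\left(s \right)} = s \frac{1}{149} = \frac{s}{149}$)
$l{\left(w \right)} = 6 w + \frac{12}{w}$ ($l{\left(w \right)} = \left(w + \frac{2}{w}\right) 6 = 6 w + \frac{12}{w}$)
$\left(l{\left(P \right)} + 6916\right) + Q{\left(o{\left(-7,5 \right)} \right)} = \left(\left(6 \left(-182\right) + \frac{12}{-182}\right) + 6916\right) + \frac{1}{149} \left(-7\right) = \left(\left(-1092 + 12 \left(- \frac{1}{182}\right)\right) + 6916\right) - \frac{7}{149} = \left(\left(-1092 - \frac{6}{91}\right) + 6916\right) - \frac{7}{149} = \left(- \frac{99378}{91} + 6916\right) - \frac{7}{149} = \frac{529978}{91} - \frac{7}{149} = \frac{78966085}{13559}$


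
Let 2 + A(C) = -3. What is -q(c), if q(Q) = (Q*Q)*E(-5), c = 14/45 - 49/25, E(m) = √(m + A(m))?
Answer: -137641*I*√10/50625 ≈ -8.5977*I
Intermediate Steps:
A(C) = -5 (A(C) = -2 - 3 = -5)
E(m) = √(-5 + m) (E(m) = √(m - 5) = √(-5 + m))
c = -371/225 (c = 14*(1/45) - 49*1/25 = 14/45 - 49/25 = -371/225 ≈ -1.6489)
q(Q) = I*√10*Q² (q(Q) = (Q*Q)*√(-5 - 5) = Q²*√(-10) = Q²*(I*√10) = I*√10*Q²)
-q(c) = -I*√10*(-371/225)² = -I*√10*137641/50625 = -137641*I*√10/50625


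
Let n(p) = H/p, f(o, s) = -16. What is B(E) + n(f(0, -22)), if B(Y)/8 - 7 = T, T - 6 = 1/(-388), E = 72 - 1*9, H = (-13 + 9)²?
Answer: 9989/97 ≈ 102.98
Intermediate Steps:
H = 16 (H = (-4)² = 16)
n(p) = 16/p
E = 63 (E = 72 - 9 = 63)
T = 2327/388 (T = 6 + 1/(-388) = 6 - 1/388 = 2327/388 ≈ 5.9974)
B(Y) = 10086/97 (B(Y) = 56 + 8*(2327/388) = 56 + 4654/97 = 10086/97)
B(E) + n(f(0, -22)) = 10086/97 + 16/(-16) = 10086/97 + 16*(-1/16) = 10086/97 - 1 = 9989/97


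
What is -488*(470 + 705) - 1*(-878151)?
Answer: 304751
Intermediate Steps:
-488*(470 + 705) - 1*(-878151) = -488*1175 + 878151 = -573400 + 878151 = 304751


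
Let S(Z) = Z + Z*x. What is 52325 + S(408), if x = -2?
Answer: 51917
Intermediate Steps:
S(Z) = -Z (S(Z) = Z + Z*(-2) = Z - 2*Z = -Z)
52325 + S(408) = 52325 - 1*408 = 52325 - 408 = 51917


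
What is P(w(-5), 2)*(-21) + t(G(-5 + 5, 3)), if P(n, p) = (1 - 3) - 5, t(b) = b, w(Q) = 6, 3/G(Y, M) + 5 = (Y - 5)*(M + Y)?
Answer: 2937/20 ≈ 146.85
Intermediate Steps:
G(Y, M) = 3/(-5 + (-5 + Y)*(M + Y)) (G(Y, M) = 3/(-5 + (Y - 5)*(M + Y)) = 3/(-5 + (-5 + Y)*(M + Y)))
P(n, p) = -7 (P(n, p) = -2 - 5 = -7)
P(w(-5), 2)*(-21) + t(G(-5 + 5, 3)) = -7*(-21) + 3/(-5 + (-5 + 5)² - 5*3 - 5*(-5 + 5) + 3*(-5 + 5)) = 147 + 3/(-5 + 0² - 15 - 5*0 + 3*0) = 147 + 3/(-5 + 0 - 15 + 0 + 0) = 147 + 3/(-20) = 147 + 3*(-1/20) = 147 - 3/20 = 2937/20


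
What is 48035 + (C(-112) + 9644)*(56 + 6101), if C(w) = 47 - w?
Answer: 60405106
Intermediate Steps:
48035 + (C(-112) + 9644)*(56 + 6101) = 48035 + ((47 - 1*(-112)) + 9644)*(56 + 6101) = 48035 + ((47 + 112) + 9644)*6157 = 48035 + (159 + 9644)*6157 = 48035 + 9803*6157 = 48035 + 60357071 = 60405106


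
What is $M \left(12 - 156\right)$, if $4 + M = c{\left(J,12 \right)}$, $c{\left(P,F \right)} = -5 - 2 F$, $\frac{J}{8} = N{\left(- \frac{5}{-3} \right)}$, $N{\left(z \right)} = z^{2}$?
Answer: $4752$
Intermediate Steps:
$J = \frac{200}{9}$ ($J = 8 \left(- \frac{5}{-3}\right)^{2} = 8 \left(\left(-5\right) \left(- \frac{1}{3}\right)\right)^{2} = 8 \left(\frac{5}{3}\right)^{2} = 8 \cdot \frac{25}{9} = \frac{200}{9} \approx 22.222$)
$M = -33$ ($M = -4 - 29 = -33$)
$M \left(12 - 156\right) = - 33 \left(12 - 156\right) = \left(-33\right) \left(-144\right) = 4752$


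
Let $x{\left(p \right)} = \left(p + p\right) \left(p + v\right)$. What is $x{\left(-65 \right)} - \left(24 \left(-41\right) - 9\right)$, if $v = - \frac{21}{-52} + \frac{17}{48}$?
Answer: $\frac{224267}{24} \approx 9344.5$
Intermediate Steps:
$v = \frac{473}{624}$ ($v = \left(-21\right) \left(- \frac{1}{52}\right) + 17 \cdot \frac{1}{48} = \frac{21}{52} + \frac{17}{48} = \frac{473}{624} \approx 0.75801$)
$x{\left(p \right)} = 2 p \left(\frac{473}{624} + p\right)$ ($x{\left(p \right)} = \left(p + p\right) \left(p + \frac{473}{624}\right) = 2 p \left(\frac{473}{624} + p\right)$)
$x{\left(-65 \right)} - \left(24 \left(-41\right) - 9\right) = \frac{1}{312} \left(-65\right) \left(473 + 624 \left(-65\right)\right) - \left(24 \left(-41\right) - 9\right) = \frac{1}{312} \left(-65\right) \left(473 - 40560\right) - \left(-984 - 9\right) = \frac{1}{312} \left(-65\right) \left(-40087\right) - -993 = \frac{200435}{24} + 993 = \frac{224267}{24}$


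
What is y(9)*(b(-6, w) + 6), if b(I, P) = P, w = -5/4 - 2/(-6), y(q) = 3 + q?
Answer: 61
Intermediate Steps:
w = -11/12 (w = -5*¼ - 2*(-⅙) = -5/4 + ⅓ = -11/12 ≈ -0.91667)
y(9)*(b(-6, w) + 6) = (3 + 9)*(-11/12 + 6) = 12*(61/12) = 61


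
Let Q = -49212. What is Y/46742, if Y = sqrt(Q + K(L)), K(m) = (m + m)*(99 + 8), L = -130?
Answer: I*sqrt(19258)/23371 ≈ 0.0059378*I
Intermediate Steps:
K(m) = 214*m (K(m) = (2*m)*107 = 214*m)
Y = 2*I*sqrt(19258) (Y = sqrt(-49212 + 214*(-130)) = sqrt(-49212 - 27820) = sqrt(-77032) = 2*I*sqrt(19258) ≈ 277.55*I)
Y/46742 = (2*I*sqrt(19258))/46742 = (2*I*sqrt(19258))*(1/46742) = I*sqrt(19258)/23371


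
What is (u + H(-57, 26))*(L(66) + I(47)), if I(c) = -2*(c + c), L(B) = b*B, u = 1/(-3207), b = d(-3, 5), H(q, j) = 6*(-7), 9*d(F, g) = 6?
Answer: 6465360/1069 ≈ 6048.0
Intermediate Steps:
d(F, g) = ⅔ (d(F, g) = (⅑)*6 = ⅔)
H(q, j) = -42
b = ⅔ ≈ 0.66667
u = -1/3207 ≈ -0.00031182
L(B) = 2*B/3
I(c) = -4*c
(u + H(-57, 26))*(L(66) + I(47)) = (-1/3207 - 42)*((⅔)*66 - 4*47) = -134695*(44 - 188)/3207 = -134695/3207*(-144) = 6465360/1069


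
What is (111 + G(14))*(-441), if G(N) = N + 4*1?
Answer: -56889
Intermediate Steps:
G(N) = 4 + N (G(N) = N + 4 = 4 + N)
(111 + G(14))*(-441) = (111 + (4 + 14))*(-441) = (111 + 18)*(-441) = 129*(-441) = -56889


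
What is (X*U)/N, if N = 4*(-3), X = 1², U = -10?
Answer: ⅚ ≈ 0.83333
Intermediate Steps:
X = 1
N = -12
(X*U)/N = (1*(-10))/(-12) = -10*(-1/12) = ⅚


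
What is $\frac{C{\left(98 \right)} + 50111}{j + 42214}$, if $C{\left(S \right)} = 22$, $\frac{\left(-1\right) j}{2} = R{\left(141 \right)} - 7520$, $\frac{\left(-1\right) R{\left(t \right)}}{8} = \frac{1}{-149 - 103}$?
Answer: $\frac{3158379}{3606998} \approx 0.87563$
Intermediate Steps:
$R{\left(t \right)} = \frac{2}{63}$ ($R{\left(t \right)} = - \frac{8}{-149 - 103} = - \frac{8}{-252} = \left(-8\right) \left(- \frac{1}{252}\right) = \frac{2}{63}$)
$j = \frac{947516}{63}$ ($j = - 2 \left(\frac{2}{63} - 7520\right) = \left(-2\right) \left(- \frac{473758}{63}\right) = \frac{947516}{63} \approx 15040.0$)
$\frac{C{\left(98 \right)} + 50111}{j + 42214} = \frac{22 + 50111}{\frac{947516}{63} + 42214} = \frac{50133}{\frac{3606998}{63}} = 50133 \cdot \frac{63}{3606998} = \frac{3158379}{3606998}$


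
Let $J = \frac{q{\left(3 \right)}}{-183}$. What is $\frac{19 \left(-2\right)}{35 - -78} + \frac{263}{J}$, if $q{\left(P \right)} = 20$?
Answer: $- \frac{5439337}{2260} \approx -2406.8$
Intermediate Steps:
$J = - \frac{20}{183}$ ($J = \frac{20}{-183} = 20 \left(- \frac{1}{183}\right) = - \frac{20}{183} \approx -0.10929$)
$\frac{19 \left(-2\right)}{35 - -78} + \frac{263}{J} = \frac{19 \left(-2\right)}{35 - -78} + \frac{263}{- \frac{20}{183}} = - \frac{38}{35 + 78} + 263 \left(- \frac{183}{20}\right) = - \frac{38}{113} - \frac{48129}{20} = - \frac{5439337}{2260}$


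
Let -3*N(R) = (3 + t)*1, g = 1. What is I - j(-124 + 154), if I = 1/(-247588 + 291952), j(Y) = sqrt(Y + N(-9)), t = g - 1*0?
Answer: 1/44364 - sqrt(258)/3 ≈ -5.3541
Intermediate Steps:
t = 1 (t = 1 - 1*0 = 1 + 0 = 1)
N(R) = -4/3 (N(R) = -(3 + 1)/3 = -4/3)
j(Y) = sqrt(-4/3 + Y) (j(Y) = sqrt(Y - 4/3) = sqrt(-4/3 + Y))
I = 1/44364 ≈ 2.2541e-5
I - j(-124 + 154) = 1/44364 - sqrt(-12 + 9*(-124 + 154))/3 = 1/44364 - sqrt(-12 + 9*30)/3 = 1/44364 - sqrt(-12 + 270)/3 = 1/44364 - sqrt(258)/3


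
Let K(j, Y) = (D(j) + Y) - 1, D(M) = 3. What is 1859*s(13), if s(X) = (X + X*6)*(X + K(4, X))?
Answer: 4736732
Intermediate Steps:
K(j, Y) = 2 + Y (K(j, Y) = (3 + Y) - 1 = 2 + Y)
s(X) = 7*X*(2 + 2*X) (s(X) = (X + X*6)*(X + (2 + X)) = (X + 6*X)*(2 + 2*X) = (7*X)*(2 + 2*X) = 7*X*(2 + 2*X))
1859*s(13) = 1859*(14*13*(1 + 13)) = 1859*(14*13*14) = 1859*2548 = 4736732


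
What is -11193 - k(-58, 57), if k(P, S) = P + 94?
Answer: -11229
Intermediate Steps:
k(P, S) = 94 + P
-11193 - k(-58, 57) = -11193 - (94 - 58) = -11193 - 1*36 = -11193 - 36 = -11229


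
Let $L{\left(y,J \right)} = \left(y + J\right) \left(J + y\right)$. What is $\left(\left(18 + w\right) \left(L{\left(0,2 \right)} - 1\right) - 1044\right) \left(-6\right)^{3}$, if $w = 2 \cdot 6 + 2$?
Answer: $204768$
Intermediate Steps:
$L{\left(y,J \right)} = \left(J + y\right)^{2}$ ($L{\left(y,J \right)} = \left(J + y\right) \left(J + y\right) = \left(J + y\right)^{2}$)
$w = 14$ ($w = 12 + 2 = 14$)
$\left(\left(18 + w\right) \left(L{\left(0,2 \right)} - 1\right) - 1044\right) \left(-6\right)^{3} = \left(\left(18 + 14\right) \left(\left(2 + 0\right)^{2} - 1\right) - 1044\right) \left(-6\right)^{3} = \left(32 \left(2^{2} - 1\right) - 1044\right) \left(-216\right) = \left(32 \left(4 - 1\right) - 1044\right) \left(-216\right) = \left(32 \cdot 3 - 1044\right) \left(-216\right) = \left(96 - 1044\right) \left(-216\right) = \left(-948\right) \left(-216\right) = 204768$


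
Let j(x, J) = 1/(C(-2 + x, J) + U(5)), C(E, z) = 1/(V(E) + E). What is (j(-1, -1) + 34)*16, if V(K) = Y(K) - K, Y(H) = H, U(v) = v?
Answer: 3832/7 ≈ 547.43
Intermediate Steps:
V(K) = 0 (V(K) = K - K = 0)
C(E, z) = 1/E (C(E, z) = 1/(0 + E) = 1/E)
j(x, J) = 1/(5 + 1/(-2 + x)) (j(x, J) = 1/(1/(-2 + x) + 5) = 1/(5 + 1/(-2 + x)))
(j(-1, -1) + 34)*16 = ((-2 - 1)/(-9 + 5*(-1)) + 34)*16 = (-3/(-9 - 5) + 34)*16 = (-3/(-14) + 34)*16 = (-1/14*(-3) + 34)*16 = (3/14 + 34)*16 = (479/14)*16 = 3832/7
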